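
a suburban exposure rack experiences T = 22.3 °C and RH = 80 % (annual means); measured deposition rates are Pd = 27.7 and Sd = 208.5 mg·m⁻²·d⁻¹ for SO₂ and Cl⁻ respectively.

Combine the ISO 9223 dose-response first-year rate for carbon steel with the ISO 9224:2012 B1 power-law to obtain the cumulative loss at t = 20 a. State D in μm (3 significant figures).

D(20) = 580 μm

carbon steel: temperature factor f = -0.054·(12.3) = -0.6642
  Pd branch = 1.77·Pd^0.52·e^(0.02·RH+f) = 25.38 μm/a
  Sd branch = 0.102·Sd^0.62·e^(0.033·RH+0.04·T) = 95.58 μm/a
  r_corr = 25.38 + 95.58 = 121 μm/a
Long-term exponent b (ISO 9224 Table 2, B1) = 0.523
  D(20) = 121 × 20^0.523 = 121 × 4.791 = 579.5 μm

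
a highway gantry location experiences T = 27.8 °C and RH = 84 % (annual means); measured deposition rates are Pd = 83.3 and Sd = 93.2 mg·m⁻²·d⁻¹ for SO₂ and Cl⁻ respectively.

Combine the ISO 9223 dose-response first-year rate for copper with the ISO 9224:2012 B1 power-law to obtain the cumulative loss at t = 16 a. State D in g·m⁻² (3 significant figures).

copper: T>10 °C ⇒ hinge -0.080·(27.8−10) = -1.4240
  SO₂ term: 0.0053·83.3^0.26·exp(0.059·84-1.4240) = 0.5722
  Sd branch = 0.01025·Sd^0.27·e^(0.036·RH+0.049·T) = 2.801 μm/a
  r_corr = 0.5722 + 2.801 = 3.374 μm/a
Power-law: D(16) = r_corr · 16^0.667
  D(16) = 3.374 × 16^0.667 = 3.374 × 6.355 = 21.44 μm
  Mass loss = 21.44 μm × 8.96 g/cm³ = 192.1 g·m⁻²

D(16) = 192 g·m⁻²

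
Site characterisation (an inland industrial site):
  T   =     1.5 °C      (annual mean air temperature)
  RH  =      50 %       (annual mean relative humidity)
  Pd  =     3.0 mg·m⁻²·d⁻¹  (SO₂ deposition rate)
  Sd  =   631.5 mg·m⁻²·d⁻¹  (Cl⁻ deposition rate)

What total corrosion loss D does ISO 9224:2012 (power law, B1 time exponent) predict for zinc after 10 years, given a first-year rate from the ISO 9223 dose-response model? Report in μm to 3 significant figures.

D(10) = 8.59 μm

zinc: temperature factor f = +0.038·(-8.5) = -0.3230
  sulphur-dioxide contribution → 0.1511 μm/a
  chloride contribution → 1.17 μm/a
  total first-year rate 1.321 μm/a
Long-term exponent b (ISO 9224 Table 2, B1) = 0.813
  D(10) = 1.321 × 10^0.813 = 1.321 × 6.501 = 8.591 μm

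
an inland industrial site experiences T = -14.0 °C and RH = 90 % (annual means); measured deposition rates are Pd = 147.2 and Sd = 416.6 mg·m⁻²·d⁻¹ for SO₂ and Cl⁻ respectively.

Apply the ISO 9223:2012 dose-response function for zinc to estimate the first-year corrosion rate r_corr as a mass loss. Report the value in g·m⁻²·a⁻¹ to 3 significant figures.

r_corr = 23.3 g·m⁻²·a⁻¹

zinc: T≤10 °C ⇒ hinge +0.038·(-14.0−10) = -0.9120
  SO₂ term: 0.0129·147.2^0.44·exp(0.046·90-0.9120) = 2.927
  Cl⁻ term: 0.0175·416.6^0.57·exp(0.008·90+0.085·-14.0) = 0.3405
  sum: 2.927 + 0.3405 → r_corr = 3.267 μm/a
Convert to mass loss: 3.267 μm/a × 7.14 g/cm³ = 23.33 g·m⁻²·a⁻¹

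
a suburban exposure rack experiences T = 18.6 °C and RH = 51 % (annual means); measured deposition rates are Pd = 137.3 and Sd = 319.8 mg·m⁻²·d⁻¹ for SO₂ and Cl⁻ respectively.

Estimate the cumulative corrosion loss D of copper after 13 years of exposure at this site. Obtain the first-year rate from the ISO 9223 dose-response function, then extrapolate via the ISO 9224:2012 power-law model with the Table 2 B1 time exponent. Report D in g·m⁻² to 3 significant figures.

D(13) = 47.3 g·m⁻²

copper: f(T) = -0.080·(T−10) [T>10 °C] = -0.6880
  SO₂ term: 0.0053·137.3^0.26·exp(0.059·51-0.6880) = 0.1941
  Sd branch = 0.01025·Sd^0.27·e^(0.036·RH+0.049·T) = 0.759 μm/a
  r_corr = 0.1941 + 0.759 = 0.9531 μm/a
ISO 9224: D(t) = r_corr · t^b with b = 0.667 (copper, B1)
  D(13) = 0.9531 × 13^0.667 = 0.9531 × 5.534 = 5.274 μm
  Mass loss = 5.274 μm × 8.96 g/cm³ = 47.25 g·m⁻²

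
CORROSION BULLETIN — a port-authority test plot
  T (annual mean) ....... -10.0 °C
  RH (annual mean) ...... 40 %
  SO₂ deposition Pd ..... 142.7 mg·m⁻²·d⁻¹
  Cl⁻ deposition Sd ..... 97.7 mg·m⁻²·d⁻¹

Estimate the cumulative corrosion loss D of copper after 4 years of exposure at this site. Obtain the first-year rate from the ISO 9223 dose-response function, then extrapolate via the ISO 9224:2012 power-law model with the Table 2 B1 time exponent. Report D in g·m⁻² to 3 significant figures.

copper: temperature factor f = +0.126·(-20.0) = -2.5200
  SO₂ term: 0.0053·142.7^0.26·exp(0.059·40-2.5200) = 0.0164
  Sd branch = 0.01025·Sd^0.27·e^(0.036·RH+0.049·T) = 0.09132 μm/a
  r_corr = 0.0164 + 0.09132 = 0.1077 μm/a
Power-law: D(4) = r_corr · 4^0.667
  D(4) = 0.1077 × 4^0.667 = 0.1077 × 2.521 = 0.2716 μm
  Mass loss = 0.2716 μm × 8.96 g/cm³ = 2.433 g·m⁻²

D(4) = 2.43 g·m⁻²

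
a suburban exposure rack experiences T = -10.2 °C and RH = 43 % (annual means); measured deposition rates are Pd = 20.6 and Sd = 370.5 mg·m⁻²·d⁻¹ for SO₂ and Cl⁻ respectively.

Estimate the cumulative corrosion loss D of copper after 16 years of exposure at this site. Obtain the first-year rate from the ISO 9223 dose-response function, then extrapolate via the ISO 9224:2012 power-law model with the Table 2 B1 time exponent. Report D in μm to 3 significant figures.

copper: f(T) = +0.126·(T−10) [T≤10 °C] = -2.5452
  SO₂ term: 0.0053·20.6^0.26·exp(0.059·43-2.5452) = 0.01154
  Sd branch = 0.01025·Sd^0.27·e^(0.036·RH+0.049·T) = 0.1444 μm/a
  sum: 0.01154 + 0.1444 → r_corr = 0.1559 μm/a
Long-term exponent b (ISO 9224 Table 2, B1) = 0.667
  D(16) = 0.1559 × 16^0.667 = 0.1559 × 6.355 = 0.991 μm

D(16) = 0.991 μm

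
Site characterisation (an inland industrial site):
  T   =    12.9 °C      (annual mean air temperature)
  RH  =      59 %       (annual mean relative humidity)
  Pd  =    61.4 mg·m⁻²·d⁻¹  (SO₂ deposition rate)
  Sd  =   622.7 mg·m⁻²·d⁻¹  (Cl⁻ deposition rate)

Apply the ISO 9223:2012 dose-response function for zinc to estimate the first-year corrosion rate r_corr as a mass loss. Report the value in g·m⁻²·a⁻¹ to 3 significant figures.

r_corr = 30.4 g·m⁻²·a⁻¹

zinc: T>10 °C ⇒ hinge -0.071·(12.9−10) = -0.2059
  Pd branch = 0.0129·Pd^0.44·e^(0.046·RH+f) = 0.9697 μm/a
  Cl⁻ term: 0.0175·622.7^0.57·exp(0.008·59+0.085·12.9) = 3.288
  sum: 0.9697 + 3.288 → r_corr = 4.258 μm/a
Convert to mass loss: 4.258 μm/a × 7.14 g/cm³ = 30.4 g·m⁻²·a⁻¹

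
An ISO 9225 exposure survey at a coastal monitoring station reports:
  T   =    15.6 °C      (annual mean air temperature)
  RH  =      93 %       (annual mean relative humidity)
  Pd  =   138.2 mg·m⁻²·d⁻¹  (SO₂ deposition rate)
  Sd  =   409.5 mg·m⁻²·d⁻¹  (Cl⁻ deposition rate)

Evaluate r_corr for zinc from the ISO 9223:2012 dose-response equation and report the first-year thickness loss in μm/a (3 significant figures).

zinc: f(T) = -0.071·(T−10) [T>10 °C] = -0.3976
  SO₂ term: 0.0129·138.2^0.44·exp(0.046·93-0.3976) = 5.466
  Cl⁻ term: 0.0175·409.5^0.57·exp(0.008·93+0.085·15.6) = 4.276
  sum: 5.466 + 4.276 → r_corr = 9.741 μm/a

r_corr = 9.74 μm/a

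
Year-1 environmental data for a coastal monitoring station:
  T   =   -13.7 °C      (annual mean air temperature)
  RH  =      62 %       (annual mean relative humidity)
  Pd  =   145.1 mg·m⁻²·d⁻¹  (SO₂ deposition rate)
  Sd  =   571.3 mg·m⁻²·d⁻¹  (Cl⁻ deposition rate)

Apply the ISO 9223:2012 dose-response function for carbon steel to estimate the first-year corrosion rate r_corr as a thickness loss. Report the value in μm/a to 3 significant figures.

carbon steel: temperature factor f = +0.150·(-23.7) = -3.5550
  Pd branch = 1.77·Pd^0.52·e^(0.02·RH+f) = 2.326 μm/a
  Sd branch = 0.102·Sd^0.62·e^(0.033·RH+0.04·T) = 23.36 μm/a
  r_corr = 2.326 + 23.36 = 25.68 μm/a

r_corr = 25.7 μm/a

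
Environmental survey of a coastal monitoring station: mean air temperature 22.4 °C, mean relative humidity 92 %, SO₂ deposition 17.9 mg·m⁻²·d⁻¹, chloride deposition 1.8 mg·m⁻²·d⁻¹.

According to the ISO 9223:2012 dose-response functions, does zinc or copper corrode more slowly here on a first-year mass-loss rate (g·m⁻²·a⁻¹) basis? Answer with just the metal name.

zinc: f(T) = -0.071·(T−10) [T>10 °C] = -0.8804
  Pd branch = 0.0129·Pd^0.44·e^(0.046·RH+f) = 1.31 μm/a
  Cl⁻ term: 0.0175·1.8^0.57·exp(0.008·92+0.085·22.4) = 0.3428
  r_corr = 1.31 + 0.3428 = 1.653 μm/a
  mass loss = 1.653 μm/a × 7.14 g/cm³ = 11.8 g·m⁻²·a⁻¹
copper: temperature factor f = -0.080·(12.4) = -0.9920
  Pd branch = 0.0053·Pd^0.26·e^(0.059·RH+f) = 0.9474 μm/a
  Sd branch = 0.01025·Sd^0.27·e^(0.036·RH+0.049·T) = 0.9879 μm/a
  r_corr = 0.9474 + 0.9879 = 1.935 μm/a
  mass loss = 1.935 μm/a × 8.96 g/cm³ = 17.34 g·m⁻²·a⁻¹
Ordering by g·m⁻²·a⁻¹: copper (17.3) > zinc (11.8)

zinc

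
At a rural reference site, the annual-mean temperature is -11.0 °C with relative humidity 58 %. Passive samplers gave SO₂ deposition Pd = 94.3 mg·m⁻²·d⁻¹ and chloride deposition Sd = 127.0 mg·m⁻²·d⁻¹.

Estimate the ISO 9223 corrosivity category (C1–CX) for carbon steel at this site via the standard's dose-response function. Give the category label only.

carbon steel: T≤10 °C ⇒ hinge +0.150·(-11.0−10) = -3.1500
  sulphur-dioxide contribution → 2.573 μm/a
  chloride contribution → 8.977 μm/a
  ⇒ r_corr(carbon steel) = 11.55 μm/a
Category bounds: 1.3…25 μm/a bracket r_corr ⇒ C2

C2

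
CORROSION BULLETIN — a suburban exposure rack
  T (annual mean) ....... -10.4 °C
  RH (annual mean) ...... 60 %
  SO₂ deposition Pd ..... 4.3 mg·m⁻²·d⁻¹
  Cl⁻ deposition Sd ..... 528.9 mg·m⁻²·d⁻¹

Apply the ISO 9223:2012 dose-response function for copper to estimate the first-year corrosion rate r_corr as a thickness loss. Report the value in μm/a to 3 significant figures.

r_corr = 0.311 μm/a

copper: temperature factor f = +0.126·(-20.4) = -2.5704
  sulphur-dioxide contribution → 0.02042 μm/a
  chloride contribution → 0.2903 μm/a
  ⇒ r_corr(copper) = 0.3107 μm/a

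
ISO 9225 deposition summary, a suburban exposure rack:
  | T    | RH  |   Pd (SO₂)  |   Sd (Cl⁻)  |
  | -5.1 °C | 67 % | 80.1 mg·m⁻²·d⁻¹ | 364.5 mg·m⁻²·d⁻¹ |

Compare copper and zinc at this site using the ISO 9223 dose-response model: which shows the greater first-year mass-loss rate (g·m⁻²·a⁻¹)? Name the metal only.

zinc

copper: temperature factor f = +0.126·(-15.1) = -1.9026
  SO₂ term: 0.0053·80.1^0.26·exp(0.059·67-1.9026) = 0.1287
  Cl⁻ term: 0.01025·364.5^0.27·exp(0.036·67+0.049·-5.1) = 0.4379
  r_corr = 0.1287 + 0.4379 = 0.5666 μm/a
  mass loss = 0.5666 μm/a × 8.96 g/cm³ = 5.077 g·m⁻²·a⁻¹
zinc: T≤10 °C ⇒ hinge +0.038·(-5.1−10) = -0.5738
  SO₂ term: 0.0129·80.1^0.44·exp(0.046·67-0.5738) = 1.09
  Sd branch = 0.0175·Sd^0.57·e^(0.008·RH+0.085·T) = 0.5594 μm/a
  sum: 1.09 + 0.5594 → r_corr = 1.65 μm/a
  mass loss = 1.65 μm/a × 7.14 g/cm³ = 11.78 g·m⁻²·a⁻¹
Ordering by g·m⁻²·a⁻¹: zinc (11.8) > copper (5.08)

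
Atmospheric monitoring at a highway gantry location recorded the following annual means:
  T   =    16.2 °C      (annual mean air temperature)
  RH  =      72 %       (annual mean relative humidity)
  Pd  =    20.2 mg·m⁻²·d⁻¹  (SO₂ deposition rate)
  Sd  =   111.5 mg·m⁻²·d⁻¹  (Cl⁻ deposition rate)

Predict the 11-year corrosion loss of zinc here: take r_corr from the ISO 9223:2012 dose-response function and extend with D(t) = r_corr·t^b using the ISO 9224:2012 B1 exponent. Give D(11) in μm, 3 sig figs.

D(11) = 18.7 μm

zinc: T>10 °C ⇒ hinge -0.071·(16.2−10) = -0.4402
  sulphur-dioxide contribution → 0.8554 μm/a
  chloride contribution → 1.812 μm/a
  ⇒ r_corr(zinc) = 2.667 μm/a
ISO 9224: D(t) = r_corr · t^b with b = 0.813 (zinc, B1)
  D(11) = 2.667 × 11^0.813 = 2.667 × 7.025 = 18.74 μm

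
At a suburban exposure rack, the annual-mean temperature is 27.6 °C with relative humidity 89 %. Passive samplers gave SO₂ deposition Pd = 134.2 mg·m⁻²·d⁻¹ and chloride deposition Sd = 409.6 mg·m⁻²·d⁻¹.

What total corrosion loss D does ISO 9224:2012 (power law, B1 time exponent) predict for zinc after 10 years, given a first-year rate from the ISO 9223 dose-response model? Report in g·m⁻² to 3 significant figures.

zinc: f(T) = -0.071·(T−10) [T>10 °C] = -1.2496
  sulphur-dioxide contribution → 1.915 μm/a
  chloride contribution → 11.49 μm/a
  total first-year rate 13.4 μm/a
Long-term exponent b (ISO 9224 Table 2, B1) = 0.813
  D(10) = 13.4 × 10^0.813 = 13.4 × 6.501 = 87.12 μm
  Mass loss = 87.12 μm × 7.14 g/cm³ = 622 g·m⁻²

D(10) = 622 g·m⁻²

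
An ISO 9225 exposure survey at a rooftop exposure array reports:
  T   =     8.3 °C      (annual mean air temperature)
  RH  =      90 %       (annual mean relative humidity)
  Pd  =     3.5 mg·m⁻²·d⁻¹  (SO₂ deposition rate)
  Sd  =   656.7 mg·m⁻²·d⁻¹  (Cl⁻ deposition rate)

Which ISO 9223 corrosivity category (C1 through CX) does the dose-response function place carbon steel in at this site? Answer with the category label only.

carbon steel: temperature factor f = +0.150·(-1.7) = -0.2550
  SO₂ term: 1.77·3.5^0.52·exp(0.02·90-0.2550) = 15.92
  Cl⁻ term: 0.102·656.7^0.62·exp(0.033·90+0.04·8.3) = 154.7
  sum: 15.92 + 154.7 → r_corr = 170.6 μm/a
Category bounds: 80…200 μm/a bracket r_corr ⇒ C5

C5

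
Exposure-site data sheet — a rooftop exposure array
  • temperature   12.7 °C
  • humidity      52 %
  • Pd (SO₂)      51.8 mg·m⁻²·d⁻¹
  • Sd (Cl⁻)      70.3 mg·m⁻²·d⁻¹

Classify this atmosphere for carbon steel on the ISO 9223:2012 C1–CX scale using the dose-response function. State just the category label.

carbon steel: temperature factor f = -0.054·(2.7) = -0.1458
  SO₂ term: 1.77·51.8^0.52·exp(0.02·52-0.1458) = 33.71
  Cl⁻ term: 0.102·70.3^0.62·exp(0.033·52+0.04·12.7) = 13.17
  r_corr = 33.71 + 13.17 = 46.88 μm/a
ISO 9223 Table 2 (carbon steel): 25 < 46.9 ≤ 50 μm/a ⇒ C3

C3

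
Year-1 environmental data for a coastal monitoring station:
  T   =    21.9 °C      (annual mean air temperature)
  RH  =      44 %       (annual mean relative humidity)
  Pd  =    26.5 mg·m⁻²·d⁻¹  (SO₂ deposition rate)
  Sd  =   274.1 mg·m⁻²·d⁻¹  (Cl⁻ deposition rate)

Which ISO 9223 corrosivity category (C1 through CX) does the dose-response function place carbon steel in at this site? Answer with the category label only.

carbon steel: T>10 °C ⇒ hinge -0.054·(21.9−10) = -0.6426
  SO₂ term: 1.77·26.5^0.52·exp(0.02·44-0.6426) = 12.34
  Cl⁻ term: 0.102·274.1^0.62·exp(0.033·44+0.04·21.9) = 33.97
  r_corr = 12.34 + 33.97 = 46.31 μm/a
ISO 9223 Table 2 (carbon steel): 25 < 46.3 ≤ 50 μm/a ⇒ C3

C3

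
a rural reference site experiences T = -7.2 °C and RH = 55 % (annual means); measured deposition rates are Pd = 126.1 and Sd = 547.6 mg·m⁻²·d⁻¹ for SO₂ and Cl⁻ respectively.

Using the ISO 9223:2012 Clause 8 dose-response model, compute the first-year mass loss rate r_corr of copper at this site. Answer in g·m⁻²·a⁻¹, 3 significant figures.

r_corr = 3.06 g·m⁻²·a⁻¹

copper: T≤10 °C ⇒ hinge +0.126·(-7.2−10) = -2.1672
  SO₂ term: 0.0053·126.1^0.26·exp(0.059·55-2.1672) = 0.05477
  Cl⁻ term: 0.01025·547.6^0.27·exp(0.036·55+0.049·-7.2) = 0.2863
  sum: 0.05477 + 0.2863 → r_corr = 0.3411 μm/a
Convert to mass loss: 0.3411 μm/a × 8.96 g/cm³ = 3.056 g·m⁻²·a⁻¹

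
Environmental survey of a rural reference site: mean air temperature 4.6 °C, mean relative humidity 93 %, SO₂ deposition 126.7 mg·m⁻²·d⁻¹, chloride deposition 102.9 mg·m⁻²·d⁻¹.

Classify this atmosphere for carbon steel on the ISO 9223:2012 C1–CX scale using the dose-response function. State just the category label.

C5

carbon steel: T≤10 °C ⇒ hinge +0.150·(4.6−10) = -0.8100
  SO₂ term: 1.77·126.7^0.52·exp(0.02·93-0.8100) = 62.72
  Cl⁻ term: 0.102·102.9^0.62·exp(0.033·93+0.04·4.6) = 46.67
  r_corr = 62.72 + 46.67 = 109.4 μm/a
109 μm/a falls in (80, 200] for carbon steel → category C5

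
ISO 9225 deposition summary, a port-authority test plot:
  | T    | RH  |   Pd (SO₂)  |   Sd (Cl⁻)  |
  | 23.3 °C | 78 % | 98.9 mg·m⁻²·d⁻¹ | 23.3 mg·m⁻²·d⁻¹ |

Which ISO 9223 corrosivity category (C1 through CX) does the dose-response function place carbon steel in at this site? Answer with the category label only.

C4

carbon steel: temperature factor f = -0.054·(13.3) = -0.7182
  sulphur-dioxide contribution → 44.78 μm/a
  chloride contribution → 23.93 μm/a
  ⇒ r_corr(carbon steel) = 68.71 μm/a
ISO 9223 Table 2 (carbon steel): 50 < 68.7 ≤ 80 μm/a ⇒ C4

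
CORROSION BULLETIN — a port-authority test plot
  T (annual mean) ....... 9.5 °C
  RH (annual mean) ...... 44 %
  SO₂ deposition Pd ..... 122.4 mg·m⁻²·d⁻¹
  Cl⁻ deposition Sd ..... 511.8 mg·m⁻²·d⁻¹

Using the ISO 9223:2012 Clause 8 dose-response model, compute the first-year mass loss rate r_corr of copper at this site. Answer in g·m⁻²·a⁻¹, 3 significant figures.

copper: T≤10 °C ⇒ hinge +0.126·(9.5−10) = -0.0630
  SO₂ term: 0.0053·122.4^0.26·exp(0.059·44-0.0630) = 0.2329
  Sd branch = 0.01025·Sd^0.27·e^(0.036·RH+0.049·T) = 0.4288 μm/a
  sum: 0.2329 + 0.4288 → r_corr = 0.6617 μm/a
Convert to mass loss: 0.6617 μm/a × 8.96 g/cm³ = 5.929 g·m⁻²·a⁻¹

r_corr = 5.93 g·m⁻²·a⁻¹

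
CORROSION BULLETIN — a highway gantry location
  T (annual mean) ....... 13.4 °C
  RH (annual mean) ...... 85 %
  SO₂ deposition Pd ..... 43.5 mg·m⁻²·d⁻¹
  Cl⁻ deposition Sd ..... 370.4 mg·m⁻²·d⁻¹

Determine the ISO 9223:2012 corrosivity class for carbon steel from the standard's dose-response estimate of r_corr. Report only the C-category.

carbon steel: f(T) = -0.054·(T−10) [T>10 °C] = -0.1836
  sulphur-dioxide contribution → 57.35 μm/a
  chloride contribution → 112.8 μm/a
  total first-year rate 170.1 μm/a
Category bounds: 80…200 μm/a bracket r_corr ⇒ C5

C5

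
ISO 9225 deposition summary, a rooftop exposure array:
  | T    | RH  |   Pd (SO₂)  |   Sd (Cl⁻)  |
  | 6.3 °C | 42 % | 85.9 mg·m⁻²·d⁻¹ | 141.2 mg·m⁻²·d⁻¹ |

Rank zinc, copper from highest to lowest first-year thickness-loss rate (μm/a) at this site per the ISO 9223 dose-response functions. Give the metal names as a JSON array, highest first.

zinc: T≤10 °C ⇒ hinge +0.038·(6.3−10) = -0.1406
  SO₂ term: 0.0129·85.9^0.44·exp(0.046·42-0.1406) = 0.549
  Sd branch = 0.0175·Sd^0.57·e^(0.008·RH+0.085·T) = 0.703 μm/a
  r_corr = 0.549 + 0.703 = 1.252 μm/a
copper: temperature factor f = +0.126·(-3.7) = -0.4662
  SO₂ term: 0.0053·85.9^0.26·exp(0.059·42-0.4662) = 0.1261
  Cl⁻ term: 0.01025·141.2^0.27·exp(0.036·42+0.049·6.3) = 0.2409
  r_corr = 0.1261 + 0.2409 = 0.3671 μm/a
Ordering by μm/a: zinc (1.25) > copper (0.367)

["zinc", "copper"]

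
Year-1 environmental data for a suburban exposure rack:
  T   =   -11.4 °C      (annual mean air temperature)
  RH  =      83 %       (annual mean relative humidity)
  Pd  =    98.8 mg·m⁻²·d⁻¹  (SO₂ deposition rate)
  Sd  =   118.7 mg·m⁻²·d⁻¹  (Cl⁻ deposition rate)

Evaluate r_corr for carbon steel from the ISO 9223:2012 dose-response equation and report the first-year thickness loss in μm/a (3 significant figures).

carbon steel: f(T) = +0.150·(T−10) [T≤10 °C] = -3.2100
  Pd branch = 1.77·Pd^0.52·e^(0.02·RH+f) = 4.093 μm/a
  Sd branch = 0.102·Sd^0.62·e^(0.033·RH+0.04·T) = 19.33 μm/a
  sum: 4.093 + 19.33 → r_corr = 23.42 μm/a

r_corr = 23.4 μm/a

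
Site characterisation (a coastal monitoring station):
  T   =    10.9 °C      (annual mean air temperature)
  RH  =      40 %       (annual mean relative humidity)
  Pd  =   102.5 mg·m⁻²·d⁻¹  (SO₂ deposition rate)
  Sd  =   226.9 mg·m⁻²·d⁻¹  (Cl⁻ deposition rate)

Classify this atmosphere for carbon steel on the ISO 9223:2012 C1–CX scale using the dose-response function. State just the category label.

C4

carbon steel: f(T) = -0.054·(T−10) [T>10 °C] = -0.0486
  sulphur-dioxide contribution → 41.68 μm/a
  chloride contribution → 17.05 μm/a
  total first-year rate 58.73 μm/a
Category bounds: 50…80 μm/a bracket r_corr ⇒ C4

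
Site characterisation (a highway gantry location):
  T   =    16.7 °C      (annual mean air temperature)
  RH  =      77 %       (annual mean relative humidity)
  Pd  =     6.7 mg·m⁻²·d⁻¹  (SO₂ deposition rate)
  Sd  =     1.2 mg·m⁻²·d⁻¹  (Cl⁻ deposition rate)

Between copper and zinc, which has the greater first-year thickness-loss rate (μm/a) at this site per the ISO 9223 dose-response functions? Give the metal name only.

copper: temperature factor f = -0.080·(6.7) = -0.5360
  Pd branch = 0.0053·Pd^0.26·e^(0.059·RH+f) = 0.4778 μm/a
  Sd branch = 0.01025·Sd^0.27·e^(0.036·RH+0.049·T) = 0.3903 μm/a
  r_corr = 0.4778 + 0.3903 = 0.8681 μm/a
zinc: temperature factor f = -0.071·(6.7) = -0.4757
  SO₂ term: 0.0129·6.7^0.44·exp(0.046·77-0.4757) = 0.6394
  Sd branch = 0.0175·Sd^0.57·e^(0.008·RH+0.085·T) = 0.1487 μm/a
  sum: 0.6394 + 0.1487 → r_corr = 0.788 μm/a
Ordering by μm/a: copper (0.868) > zinc (0.788)

copper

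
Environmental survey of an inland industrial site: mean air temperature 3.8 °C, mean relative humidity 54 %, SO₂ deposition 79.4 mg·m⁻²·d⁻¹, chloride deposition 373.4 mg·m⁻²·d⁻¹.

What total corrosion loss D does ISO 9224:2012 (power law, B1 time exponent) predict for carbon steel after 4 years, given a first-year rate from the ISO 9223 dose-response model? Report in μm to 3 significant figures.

carbon steel: T≤10 °C ⇒ hinge +0.150·(3.8−10) = -0.9300
  Pd branch = 1.77·Pd^0.52·e^(0.02·RH+f) = 20 μm/a
  Sd branch = 0.102·Sd^0.62·e^(0.033·RH+0.04·T) = 27.75 μm/a
  r_corr = 20 + 27.75 = 47.75 μm/a
ISO 9224: D(t) = r_corr · t^b with b = 0.523 (carbon steel, B1)
  D(4) = 47.75 × 4^0.523 = 47.75 × 2.065 = 98.59 μm

D(4) = 98.6 μm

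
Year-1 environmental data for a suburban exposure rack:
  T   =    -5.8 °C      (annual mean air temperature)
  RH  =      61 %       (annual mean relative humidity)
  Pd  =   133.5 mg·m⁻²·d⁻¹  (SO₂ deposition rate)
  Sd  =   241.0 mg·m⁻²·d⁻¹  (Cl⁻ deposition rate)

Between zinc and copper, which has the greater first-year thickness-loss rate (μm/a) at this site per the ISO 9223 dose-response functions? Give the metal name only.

zinc

zinc: T≤10 °C ⇒ hinge +0.038·(-5.8−10) = -0.6004
  sulphur-dioxide contribution → 1.009 μm/a
  chloride contribution → 0.3968 μm/a
  total first-year rate 1.405 μm/a
copper: f(T) = +0.126·(T−10) [T≤10 °C] = -1.9908
  sulphur-dioxide contribution → 0.09448 μm/a
  chloride contribution → 0.3049 μm/a
  ⇒ r_corr(copper) = 0.3994 μm/a
Ordering by μm/a: zinc (1.41) > copper (0.399)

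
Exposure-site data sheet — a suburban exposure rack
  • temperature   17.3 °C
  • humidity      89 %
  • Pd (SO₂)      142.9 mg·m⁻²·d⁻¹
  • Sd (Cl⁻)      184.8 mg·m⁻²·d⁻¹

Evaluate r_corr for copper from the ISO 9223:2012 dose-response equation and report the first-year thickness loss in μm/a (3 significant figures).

r_corr = 4.46 μm/a

copper: f(T) = -0.080·(T−10) [T>10 °C] = -0.5840
  Pd branch = 0.0053·Pd^0.26·e^(0.059·RH+f) = 2.049 μm/a
  Cl⁻ term: 0.01025·184.8^0.27·exp(0.036·89+0.049·17.3) = 2.412
  r_corr = 2.049 + 2.412 = 4.46 μm/a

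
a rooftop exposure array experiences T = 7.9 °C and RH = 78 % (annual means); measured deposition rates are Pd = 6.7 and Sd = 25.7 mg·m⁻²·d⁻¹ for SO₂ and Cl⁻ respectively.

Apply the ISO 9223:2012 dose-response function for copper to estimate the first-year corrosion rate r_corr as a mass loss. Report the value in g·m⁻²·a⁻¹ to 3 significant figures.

r_corr = 11.3 g·m⁻²·a⁻¹

copper: f(T) = +0.126·(T−10) [T≤10 °C] = -0.2646
  SO₂ term: 0.0053·6.7^0.26·exp(0.059·78-0.2646) = 0.6649
  Sd branch = 0.01025·Sd^0.27·e^(0.036·RH+0.049·T) = 0.6012 μm/a
  sum: 0.6649 + 0.6012 → r_corr = 1.266 μm/a
Convert to mass loss: 1.266 μm/a × 8.96 g/cm³ = 11.34 g·m⁻²·a⁻¹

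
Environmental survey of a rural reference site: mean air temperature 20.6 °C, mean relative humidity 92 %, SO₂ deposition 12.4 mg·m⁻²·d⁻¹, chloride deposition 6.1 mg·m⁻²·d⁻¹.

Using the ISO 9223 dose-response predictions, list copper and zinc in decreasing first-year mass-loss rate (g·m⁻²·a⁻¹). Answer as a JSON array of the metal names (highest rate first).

["copper", "zinc"]

copper: temperature factor f = -0.080·(10.6) = -0.8480
  SO₂ term: 0.0053·12.4^0.26·exp(0.059·92-0.8480) = 0.9946
  Cl⁻ term: 0.01025·6.1^0.27·exp(0.036·92+0.049·20.6) = 1.258
  r_corr = 0.9946 + 1.258 = 2.252 μm/a
  mass loss = 2.252 μm/a × 8.96 g/cm³ = 20.18 g·m⁻²·a⁻¹
zinc: temperature factor f = -0.071·(10.6) = -0.7526
  SO₂ term: 0.0129·12.4^0.44·exp(0.046·92-0.7526) = 1.267
  Sd branch = 0.0175·Sd^0.57·e^(0.008·RH+0.085·T) = 0.5899 μm/a
  sum: 1.267 + 0.5899 → r_corr = 1.857 μm/a
  mass loss = 1.857 μm/a × 7.14 g/cm³ = 13.26 g·m⁻²·a⁻¹
Ordering by g·m⁻²·a⁻¹: copper (20.2) > zinc (13.3)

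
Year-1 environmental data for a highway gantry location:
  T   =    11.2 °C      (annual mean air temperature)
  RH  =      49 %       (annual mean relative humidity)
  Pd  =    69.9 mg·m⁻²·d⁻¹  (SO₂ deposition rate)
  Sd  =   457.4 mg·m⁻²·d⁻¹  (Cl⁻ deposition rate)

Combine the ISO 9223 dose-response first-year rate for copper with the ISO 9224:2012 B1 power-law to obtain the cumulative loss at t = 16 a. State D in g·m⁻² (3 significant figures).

copper: temperature factor f = -0.080·(1.2) = -0.0960
  sulphur-dioxide contribution → 0.2616 μm/a
  chloride contribution → 0.5413 μm/a
  total first-year rate 0.8029 μm/a
ISO 9224: D(t) = r_corr · t^b with b = 0.667 (copper, B1)
  D(16) = 0.8029 × 16^0.667 = 0.8029 × 6.355 = 5.103 μm
  Mass loss = 5.103 μm × 8.96 g/cm³ = 45.72 g·m⁻²

D(16) = 45.7 g·m⁻²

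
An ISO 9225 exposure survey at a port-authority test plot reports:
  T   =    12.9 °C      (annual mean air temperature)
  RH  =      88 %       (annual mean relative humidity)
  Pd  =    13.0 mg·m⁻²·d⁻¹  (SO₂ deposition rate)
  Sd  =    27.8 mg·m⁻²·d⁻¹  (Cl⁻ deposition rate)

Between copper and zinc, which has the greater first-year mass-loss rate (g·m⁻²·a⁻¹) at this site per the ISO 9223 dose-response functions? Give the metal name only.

copper: temperature factor f = -0.080·(2.9) = -0.2320
  Pd branch = 0.0053·Pd^0.26·e^(0.059·RH+f) = 1.472 μm/a
  Sd branch = 0.01025·Sd^0.27·e^(0.036·RH+0.049·T) = 1.125 μm/a
  sum: 1.472 + 1.125 → r_corr = 2.597 μm/a
  mass loss = 2.597 μm/a × 8.96 g/cm³ = 23.27 g·m⁻²·a⁻¹
zinc: temperature factor f = -0.071·(2.9) = -0.2059
  SO₂ term: 0.0129·13.0^0.44·exp(0.046·88-0.2059) = 1.859
  Cl⁻ term: 0.0175·27.8^0.57·exp(0.008·88+0.085·12.9) = 0.7048
  sum: 1.859 + 0.7048 → r_corr = 2.564 μm/a
  mass loss = 2.564 μm/a × 7.14 g/cm³ = 18.31 g·m⁻²·a⁻¹
Ordering by g·m⁻²·a⁻¹: copper (23.3) > zinc (18.3)

copper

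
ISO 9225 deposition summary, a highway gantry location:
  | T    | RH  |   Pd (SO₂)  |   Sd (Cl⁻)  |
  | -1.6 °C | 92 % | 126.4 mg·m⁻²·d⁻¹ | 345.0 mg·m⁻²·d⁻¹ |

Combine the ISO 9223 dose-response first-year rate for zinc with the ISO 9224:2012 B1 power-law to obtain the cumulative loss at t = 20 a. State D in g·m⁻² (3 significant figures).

D(20) = 465 g·m⁻²

zinc: f(T) = +0.038·(T−10) [T≤10 °C] = -0.4408
  SO₂ term: 0.0129·126.4^0.44·exp(0.046·92-0.4408) = 4.807
  Sd branch = 0.0175·Sd^0.57·e^(0.008·RH+0.085·T) = 0.8916 μm/a
  r_corr = 4.807 + 0.8916 = 5.698 μm/a
ISO 9224: D(t) = r_corr · t^b with b = 0.813 (zinc, B1)
  D(20) = 5.698 × 20^0.813 = 5.698 × 11.42 = 65.09 μm
  Mass loss = 65.09 μm × 7.14 g/cm³ = 464.7 g·m⁻²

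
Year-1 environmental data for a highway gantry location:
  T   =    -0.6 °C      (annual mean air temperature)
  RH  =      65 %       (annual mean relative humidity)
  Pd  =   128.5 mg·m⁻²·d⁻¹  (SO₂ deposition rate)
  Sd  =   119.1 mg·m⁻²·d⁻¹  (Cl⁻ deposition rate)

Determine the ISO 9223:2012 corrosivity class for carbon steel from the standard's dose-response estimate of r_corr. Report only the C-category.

C3

carbon steel: T≤10 °C ⇒ hinge +0.150·(-0.6−10) = -1.5900
  sulphur-dioxide contribution → 16.54 μm/a
  chloride contribution → 16.47 μm/a
  ⇒ r_corr(carbon steel) = 33.02 μm/a
ISO 9223 Table 2 (carbon steel): 25 < 33 ≤ 50 μm/a ⇒ C3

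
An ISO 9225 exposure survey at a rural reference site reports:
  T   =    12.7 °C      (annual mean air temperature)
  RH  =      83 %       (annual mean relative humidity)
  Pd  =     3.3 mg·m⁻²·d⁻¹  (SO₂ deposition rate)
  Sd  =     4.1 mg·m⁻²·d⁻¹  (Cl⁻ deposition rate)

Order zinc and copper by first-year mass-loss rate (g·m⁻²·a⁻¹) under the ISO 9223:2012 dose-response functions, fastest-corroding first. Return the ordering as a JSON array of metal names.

zinc: f(T) = -0.071·(T−10) [T>10 °C] = -0.1917
  SO₂ term: 0.0129·3.3^0.44·exp(0.046·83-0.1917) = 0.8196
  Sd branch = 0.0175·Sd^0.57·e^(0.008·RH+0.085·T) = 0.2236 μm/a
  sum: 0.8196 + 0.2236 → r_corr = 1.043 μm/a
  mass loss = 1.043 μm/a × 7.14 g/cm³ = 7.449 g·m⁻²·a⁻¹
copper: temperature factor f = -0.080·(2.7) = -0.2160
  Pd branch = 0.0053·Pd^0.26·e^(0.059·RH+f) = 0.7799 μm/a
  Sd branch = 0.01025·Sd^0.27·e^(0.036·RH+0.049·T) = 0.5548 μm/a
  sum: 0.7799 + 0.5548 → r_corr = 1.335 μm/a
  mass loss = 1.335 μm/a × 8.96 g/cm³ = 11.96 g·m⁻²·a⁻¹
Ordering by g·m⁻²·a⁻¹: copper (12) > zinc (7.45)

["copper", "zinc"]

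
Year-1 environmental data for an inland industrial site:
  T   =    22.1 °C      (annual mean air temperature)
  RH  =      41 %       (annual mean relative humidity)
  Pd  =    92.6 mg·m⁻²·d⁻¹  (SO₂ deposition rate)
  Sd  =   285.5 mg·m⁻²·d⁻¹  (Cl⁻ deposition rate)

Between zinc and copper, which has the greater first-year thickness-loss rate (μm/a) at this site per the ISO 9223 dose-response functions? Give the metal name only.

zinc: T>10 °C ⇒ hinge -0.071·(22.1−10) = -0.8591
  SO₂ term: 0.0129·92.6^0.44·exp(0.046·41-0.8591) = 0.2642
  Sd branch = 0.0175·Sd^0.57·e^(0.008·RH+0.085·T) = 3.99 μm/a
  r_corr = 0.2642 + 3.99 = 4.254 μm/a
copper: temperature factor f = -0.080·(12.1) = -0.9680
  Pd branch = 0.0053·Pd^0.26·e^(0.059·RH+f) = 0.07341 μm/a
  Sd branch = 0.01025·Sd^0.27·e^(0.036·RH+0.049·T) = 0.6096 μm/a
  r_corr = 0.07341 + 0.6096 = 0.683 μm/a
Ordering by μm/a: zinc (4.25) > copper (0.683)

zinc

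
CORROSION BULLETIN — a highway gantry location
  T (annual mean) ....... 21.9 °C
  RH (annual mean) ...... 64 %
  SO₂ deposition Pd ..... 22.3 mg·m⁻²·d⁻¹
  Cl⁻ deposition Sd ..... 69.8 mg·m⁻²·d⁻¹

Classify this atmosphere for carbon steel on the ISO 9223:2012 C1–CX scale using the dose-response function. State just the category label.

carbon steel: temperature factor f = -0.054·(11.9) = -0.6426
  SO₂ term: 1.77·22.3^0.52·exp(0.02·64-0.6426) = 16.82
  Sd branch = 0.102·Sd^0.62·e^(0.033·RH+0.04·T) = 28.15 μm/a
  r_corr = 16.82 + 28.15 = 44.97 μm/a
ISO 9223 Table 2 (carbon steel): 25 < 45 ≤ 50 μm/a ⇒ C3

C3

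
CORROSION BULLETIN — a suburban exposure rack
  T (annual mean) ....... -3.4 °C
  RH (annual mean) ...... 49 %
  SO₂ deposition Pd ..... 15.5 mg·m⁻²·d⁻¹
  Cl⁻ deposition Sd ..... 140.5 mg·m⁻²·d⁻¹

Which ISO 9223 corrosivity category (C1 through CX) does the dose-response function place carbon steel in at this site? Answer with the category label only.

carbon steel: f(T) = +0.150·(T−10) [T≤10 °C] = -2.0100
  sulphur-dioxide contribution → 2.628 μm/a
  chloride contribution → 9.624 μm/a
  ⇒ r_corr(carbon steel) = 12.25 μm/a
12.3 μm/a falls in (1.3, 25] for carbon steel → category C2

C2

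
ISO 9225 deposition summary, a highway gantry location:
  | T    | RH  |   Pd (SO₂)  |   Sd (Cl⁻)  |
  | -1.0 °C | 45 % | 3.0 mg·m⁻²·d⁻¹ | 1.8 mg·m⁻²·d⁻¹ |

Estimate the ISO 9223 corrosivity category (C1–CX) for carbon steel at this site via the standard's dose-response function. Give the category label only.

C2

carbon steel: f(T) = +0.150·(T−10) [T≤10 °C] = -1.6500
  Pd branch = 1.77·Pd^0.52·e^(0.02·RH+f) = 1.48 μm/a
  Sd branch = 0.102·Sd^0.62·e^(0.033·RH+0.04·T) = 0.6229 μm/a
  sum: 1.48 + 0.6229 → r_corr = 2.103 μm/a
Category bounds: 1.3…25 μm/a bracket r_corr ⇒ C2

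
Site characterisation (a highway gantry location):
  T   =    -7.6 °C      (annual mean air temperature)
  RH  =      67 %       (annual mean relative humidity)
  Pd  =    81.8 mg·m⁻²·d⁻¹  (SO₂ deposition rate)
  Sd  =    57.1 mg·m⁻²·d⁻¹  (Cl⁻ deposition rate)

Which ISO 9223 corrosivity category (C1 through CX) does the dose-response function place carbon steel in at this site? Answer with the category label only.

C2

carbon steel: T≤10 °C ⇒ hinge +0.150·(-7.6−10) = -2.6400
  sulphur-dioxide contribution → 4.765 μm/a
  chloride contribution → 8.432 μm/a
  total first-year rate 13.2 μm/a
ISO 9223 Table 2 (carbon steel): 1.3 < 13.2 ≤ 25 μm/a ⇒ C2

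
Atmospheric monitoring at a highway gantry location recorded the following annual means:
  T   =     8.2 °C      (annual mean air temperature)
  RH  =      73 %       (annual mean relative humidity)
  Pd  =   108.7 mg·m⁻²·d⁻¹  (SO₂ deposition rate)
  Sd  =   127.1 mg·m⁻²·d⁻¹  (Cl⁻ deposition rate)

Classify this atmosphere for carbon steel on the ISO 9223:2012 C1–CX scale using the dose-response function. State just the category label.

carbon steel: T≤10 °C ⇒ hinge +0.150·(8.2−10) = -0.2700
  sulphur-dioxide contribution → 66.62 μm/a
  chloride contribution → 31.76 μm/a
  total first-year rate 98.38 μm/a
Category bounds: 80…200 μm/a bracket r_corr ⇒ C5

C5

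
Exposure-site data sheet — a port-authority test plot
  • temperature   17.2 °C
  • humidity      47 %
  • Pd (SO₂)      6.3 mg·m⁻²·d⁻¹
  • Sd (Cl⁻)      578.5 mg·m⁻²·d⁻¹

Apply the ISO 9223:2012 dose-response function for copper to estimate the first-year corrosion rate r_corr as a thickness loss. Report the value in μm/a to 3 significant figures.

r_corr = 0.797 μm/a

copper: f(T) = -0.080·(T−10) [T>10 °C] = -0.5760
  SO₂ term: 0.0053·6.3^0.26·exp(0.059·47-0.5760) = 0.07696
  Sd branch = 0.01025·Sd^0.27·e^(0.036·RH+0.049·T) = 0.7201 μm/a
  sum: 0.07696 + 0.7201 → r_corr = 0.7971 μm/a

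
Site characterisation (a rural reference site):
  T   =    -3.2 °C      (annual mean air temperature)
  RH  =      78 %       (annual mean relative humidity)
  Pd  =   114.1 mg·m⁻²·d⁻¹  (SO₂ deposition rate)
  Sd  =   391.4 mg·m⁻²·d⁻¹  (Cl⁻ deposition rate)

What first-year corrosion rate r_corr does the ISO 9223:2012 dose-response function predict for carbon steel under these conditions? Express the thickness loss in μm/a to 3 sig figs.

r_corr = 61.3 μm/a

carbon steel: T≤10 °C ⇒ hinge +0.150·(-3.2−10) = -1.9800
  Pd branch = 1.77·Pd^0.52·e^(0.02·RH+f) = 13.66 μm/a
  Sd branch = 0.102·Sd^0.62·e^(0.033·RH+0.04·T) = 47.68 μm/a
  sum: 13.66 + 47.68 → r_corr = 61.33 μm/a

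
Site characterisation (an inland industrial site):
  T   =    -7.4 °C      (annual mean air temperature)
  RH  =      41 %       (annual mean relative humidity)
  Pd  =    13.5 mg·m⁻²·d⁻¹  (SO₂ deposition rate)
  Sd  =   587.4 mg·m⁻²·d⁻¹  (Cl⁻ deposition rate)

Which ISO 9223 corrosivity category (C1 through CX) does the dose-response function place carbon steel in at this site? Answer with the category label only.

carbon steel: T≤10 °C ⇒ hinge +0.150·(-7.4−10) = -2.6100
  sulphur-dioxide contribution → 1.144 μm/a
  chloride contribution → 15.29 μm/a
  total first-year rate 16.43 μm/a
ISO 9223 Table 2 (carbon steel): 1.3 < 16.4 ≤ 25 μm/a ⇒ C2

C2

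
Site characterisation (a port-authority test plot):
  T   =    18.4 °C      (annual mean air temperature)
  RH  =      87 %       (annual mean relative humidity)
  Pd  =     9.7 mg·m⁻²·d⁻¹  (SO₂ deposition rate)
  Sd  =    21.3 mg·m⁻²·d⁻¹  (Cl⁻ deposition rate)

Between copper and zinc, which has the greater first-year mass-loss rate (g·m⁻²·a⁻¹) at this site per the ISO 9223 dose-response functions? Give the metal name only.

copper

copper: temperature factor f = -0.080·(8.4) = -0.6720
  Pd branch = 0.0053·Pd^0.26·e^(0.059·RH+f) = 0.8284 μm/a
  Cl⁻ term: 0.01025·21.3^0.27·exp(0.036·87+0.049·18.4) = 1.322
  sum: 0.8284 + 1.322 → r_corr = 2.15 μm/a
  mass loss = 2.15 μm/a × 8.96 g/cm³ = 19.27 g·m⁻²·a⁻¹
zinc: T>10 °C ⇒ hinge -0.071·(18.4−10) = -0.5964
  Pd branch = 0.0129·Pd^0.44·e^(0.046·RH+f) = 1.056 μm/a
  Sd branch = 0.0175·Sd^0.57·e^(0.008·RH+0.085·T) = 0.9588 μm/a
  sum: 1.056 + 0.9588 → r_corr = 2.015 μm/a
  mass loss = 2.015 μm/a × 7.14 g/cm³ = 14.39 g·m⁻²·a⁻¹
Ordering by g·m⁻²·a⁻¹: copper (19.3) > zinc (14.4)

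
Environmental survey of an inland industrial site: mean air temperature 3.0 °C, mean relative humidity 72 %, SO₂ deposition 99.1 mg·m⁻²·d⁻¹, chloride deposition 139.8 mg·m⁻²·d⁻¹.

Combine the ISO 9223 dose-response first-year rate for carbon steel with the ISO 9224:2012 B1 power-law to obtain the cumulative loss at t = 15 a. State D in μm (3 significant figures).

carbon steel: temperature factor f = +0.150·(-7.0) = -1.0500
  Pd branch = 1.77·Pd^0.52·e^(0.02·RH+f) = 28.53 μm/a
  Sd branch = 0.102·Sd^0.62·e^(0.033·RH+0.04·T) = 26.47 μm/a
  r_corr = 28.53 + 26.47 = 55 μm/a
Power-law: D(15) = r_corr · 15^0.523
  D(15) = 55 × 15^0.523 = 55 × 4.122 = 226.7 μm

D(15) = 227 μm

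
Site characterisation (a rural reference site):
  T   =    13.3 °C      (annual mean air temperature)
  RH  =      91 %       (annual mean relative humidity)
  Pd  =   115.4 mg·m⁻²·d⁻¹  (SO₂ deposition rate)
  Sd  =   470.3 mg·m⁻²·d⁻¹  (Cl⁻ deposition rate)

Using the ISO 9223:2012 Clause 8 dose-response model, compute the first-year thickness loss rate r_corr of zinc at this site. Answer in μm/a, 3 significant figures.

zinc: temperature factor f = -0.071·(3.3) = -0.2343
  SO₂ term: 0.0129·115.4^0.44·exp(0.046·91-0.2343) = 5.422
  Cl⁻ term: 0.0175·470.3^0.57·exp(0.008·91+0.085·13.3) = 3.745
  r_corr = 5.422 + 3.745 = 9.167 μm/a

r_corr = 9.17 μm/a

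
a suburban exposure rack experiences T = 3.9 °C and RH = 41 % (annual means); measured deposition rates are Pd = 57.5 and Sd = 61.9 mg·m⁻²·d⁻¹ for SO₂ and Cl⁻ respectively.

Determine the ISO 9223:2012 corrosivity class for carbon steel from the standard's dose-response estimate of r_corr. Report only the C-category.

C2

carbon steel: f(T) = +0.150·(T−10) [T≤10 °C] = -0.9150
  sulphur-dioxide contribution → 13.24 μm/a
  chloride contribution → 5.954 μm/a
  ⇒ r_corr(carbon steel) = 19.19 μm/a
Category bounds: 1.3…25 μm/a bracket r_corr ⇒ C2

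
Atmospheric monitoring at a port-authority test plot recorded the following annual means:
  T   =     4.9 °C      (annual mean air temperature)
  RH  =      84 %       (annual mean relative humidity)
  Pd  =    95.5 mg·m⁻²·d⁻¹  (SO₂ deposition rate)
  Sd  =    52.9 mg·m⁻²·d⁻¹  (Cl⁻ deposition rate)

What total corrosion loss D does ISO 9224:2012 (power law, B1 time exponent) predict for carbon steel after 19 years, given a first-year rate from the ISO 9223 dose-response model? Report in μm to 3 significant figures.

carbon steel: T≤10 °C ⇒ hinge +0.150·(4.9−10) = -0.7650
  SO₂ term: 1.77·95.5^0.52·exp(0.02·84-0.7650) = 47.31
  Sd branch = 0.102·Sd^0.62·e^(0.033·RH+0.04·T) = 23.23 μm/a
  r_corr = 47.31 + 23.23 = 70.54 μm/a
ISO 9224: D(t) = r_corr · t^b with b = 0.523 (carbon steel, B1)
  D(19) = 70.54 × 19^0.523 = 70.54 × 4.664 = 329 μm

D(19) = 329 μm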